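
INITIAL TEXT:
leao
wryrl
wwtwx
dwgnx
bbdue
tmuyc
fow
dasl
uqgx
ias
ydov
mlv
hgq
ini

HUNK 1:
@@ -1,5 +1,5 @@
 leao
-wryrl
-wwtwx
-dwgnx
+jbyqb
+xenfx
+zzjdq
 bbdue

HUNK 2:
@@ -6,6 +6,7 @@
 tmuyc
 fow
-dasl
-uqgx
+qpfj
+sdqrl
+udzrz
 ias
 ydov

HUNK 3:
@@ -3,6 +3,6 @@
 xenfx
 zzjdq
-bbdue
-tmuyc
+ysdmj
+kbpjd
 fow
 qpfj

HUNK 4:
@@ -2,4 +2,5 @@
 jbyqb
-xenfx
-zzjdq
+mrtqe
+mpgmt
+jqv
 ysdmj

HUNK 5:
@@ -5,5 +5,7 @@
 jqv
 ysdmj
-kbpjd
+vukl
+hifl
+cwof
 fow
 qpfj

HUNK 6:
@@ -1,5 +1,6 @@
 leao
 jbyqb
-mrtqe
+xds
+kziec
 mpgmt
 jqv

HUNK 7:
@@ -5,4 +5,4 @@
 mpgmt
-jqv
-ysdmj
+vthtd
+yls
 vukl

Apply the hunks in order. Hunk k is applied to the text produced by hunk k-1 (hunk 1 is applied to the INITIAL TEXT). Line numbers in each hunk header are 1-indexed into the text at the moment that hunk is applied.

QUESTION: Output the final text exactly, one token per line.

Answer: leao
jbyqb
xds
kziec
mpgmt
vthtd
yls
vukl
hifl
cwof
fow
qpfj
sdqrl
udzrz
ias
ydov
mlv
hgq
ini

Derivation:
Hunk 1: at line 1 remove [wryrl,wwtwx,dwgnx] add [jbyqb,xenfx,zzjdq] -> 14 lines: leao jbyqb xenfx zzjdq bbdue tmuyc fow dasl uqgx ias ydov mlv hgq ini
Hunk 2: at line 6 remove [dasl,uqgx] add [qpfj,sdqrl,udzrz] -> 15 lines: leao jbyqb xenfx zzjdq bbdue tmuyc fow qpfj sdqrl udzrz ias ydov mlv hgq ini
Hunk 3: at line 3 remove [bbdue,tmuyc] add [ysdmj,kbpjd] -> 15 lines: leao jbyqb xenfx zzjdq ysdmj kbpjd fow qpfj sdqrl udzrz ias ydov mlv hgq ini
Hunk 4: at line 2 remove [xenfx,zzjdq] add [mrtqe,mpgmt,jqv] -> 16 lines: leao jbyqb mrtqe mpgmt jqv ysdmj kbpjd fow qpfj sdqrl udzrz ias ydov mlv hgq ini
Hunk 5: at line 5 remove [kbpjd] add [vukl,hifl,cwof] -> 18 lines: leao jbyqb mrtqe mpgmt jqv ysdmj vukl hifl cwof fow qpfj sdqrl udzrz ias ydov mlv hgq ini
Hunk 6: at line 1 remove [mrtqe] add [xds,kziec] -> 19 lines: leao jbyqb xds kziec mpgmt jqv ysdmj vukl hifl cwof fow qpfj sdqrl udzrz ias ydov mlv hgq ini
Hunk 7: at line 5 remove [jqv,ysdmj] add [vthtd,yls] -> 19 lines: leao jbyqb xds kziec mpgmt vthtd yls vukl hifl cwof fow qpfj sdqrl udzrz ias ydov mlv hgq ini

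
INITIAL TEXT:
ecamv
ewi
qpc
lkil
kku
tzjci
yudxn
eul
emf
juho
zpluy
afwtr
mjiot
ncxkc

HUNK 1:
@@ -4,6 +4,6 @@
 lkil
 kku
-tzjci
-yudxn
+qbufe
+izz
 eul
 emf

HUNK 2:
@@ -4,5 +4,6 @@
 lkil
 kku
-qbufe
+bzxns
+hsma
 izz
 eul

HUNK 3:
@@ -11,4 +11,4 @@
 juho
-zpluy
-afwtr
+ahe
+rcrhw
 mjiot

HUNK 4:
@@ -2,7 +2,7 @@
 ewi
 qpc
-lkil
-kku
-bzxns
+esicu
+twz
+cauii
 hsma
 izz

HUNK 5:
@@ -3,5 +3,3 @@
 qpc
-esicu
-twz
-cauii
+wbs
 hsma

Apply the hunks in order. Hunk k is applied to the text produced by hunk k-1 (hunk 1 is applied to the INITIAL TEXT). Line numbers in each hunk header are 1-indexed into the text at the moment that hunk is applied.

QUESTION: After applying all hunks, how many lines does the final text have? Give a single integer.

Answer: 13

Derivation:
Hunk 1: at line 4 remove [tzjci,yudxn] add [qbufe,izz] -> 14 lines: ecamv ewi qpc lkil kku qbufe izz eul emf juho zpluy afwtr mjiot ncxkc
Hunk 2: at line 4 remove [qbufe] add [bzxns,hsma] -> 15 lines: ecamv ewi qpc lkil kku bzxns hsma izz eul emf juho zpluy afwtr mjiot ncxkc
Hunk 3: at line 11 remove [zpluy,afwtr] add [ahe,rcrhw] -> 15 lines: ecamv ewi qpc lkil kku bzxns hsma izz eul emf juho ahe rcrhw mjiot ncxkc
Hunk 4: at line 2 remove [lkil,kku,bzxns] add [esicu,twz,cauii] -> 15 lines: ecamv ewi qpc esicu twz cauii hsma izz eul emf juho ahe rcrhw mjiot ncxkc
Hunk 5: at line 3 remove [esicu,twz,cauii] add [wbs] -> 13 lines: ecamv ewi qpc wbs hsma izz eul emf juho ahe rcrhw mjiot ncxkc
Final line count: 13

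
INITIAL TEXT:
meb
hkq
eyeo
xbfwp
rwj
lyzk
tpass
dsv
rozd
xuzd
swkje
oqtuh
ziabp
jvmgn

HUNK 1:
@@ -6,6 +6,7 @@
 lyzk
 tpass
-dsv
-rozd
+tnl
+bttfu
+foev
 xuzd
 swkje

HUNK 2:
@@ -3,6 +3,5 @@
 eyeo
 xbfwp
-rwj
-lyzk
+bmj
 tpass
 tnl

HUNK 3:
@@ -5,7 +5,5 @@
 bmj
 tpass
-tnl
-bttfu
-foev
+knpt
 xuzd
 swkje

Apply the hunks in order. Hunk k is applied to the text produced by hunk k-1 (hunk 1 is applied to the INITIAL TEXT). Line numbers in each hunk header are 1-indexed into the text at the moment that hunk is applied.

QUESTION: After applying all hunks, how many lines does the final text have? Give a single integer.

Hunk 1: at line 6 remove [dsv,rozd] add [tnl,bttfu,foev] -> 15 lines: meb hkq eyeo xbfwp rwj lyzk tpass tnl bttfu foev xuzd swkje oqtuh ziabp jvmgn
Hunk 2: at line 3 remove [rwj,lyzk] add [bmj] -> 14 lines: meb hkq eyeo xbfwp bmj tpass tnl bttfu foev xuzd swkje oqtuh ziabp jvmgn
Hunk 3: at line 5 remove [tnl,bttfu,foev] add [knpt] -> 12 lines: meb hkq eyeo xbfwp bmj tpass knpt xuzd swkje oqtuh ziabp jvmgn
Final line count: 12

Answer: 12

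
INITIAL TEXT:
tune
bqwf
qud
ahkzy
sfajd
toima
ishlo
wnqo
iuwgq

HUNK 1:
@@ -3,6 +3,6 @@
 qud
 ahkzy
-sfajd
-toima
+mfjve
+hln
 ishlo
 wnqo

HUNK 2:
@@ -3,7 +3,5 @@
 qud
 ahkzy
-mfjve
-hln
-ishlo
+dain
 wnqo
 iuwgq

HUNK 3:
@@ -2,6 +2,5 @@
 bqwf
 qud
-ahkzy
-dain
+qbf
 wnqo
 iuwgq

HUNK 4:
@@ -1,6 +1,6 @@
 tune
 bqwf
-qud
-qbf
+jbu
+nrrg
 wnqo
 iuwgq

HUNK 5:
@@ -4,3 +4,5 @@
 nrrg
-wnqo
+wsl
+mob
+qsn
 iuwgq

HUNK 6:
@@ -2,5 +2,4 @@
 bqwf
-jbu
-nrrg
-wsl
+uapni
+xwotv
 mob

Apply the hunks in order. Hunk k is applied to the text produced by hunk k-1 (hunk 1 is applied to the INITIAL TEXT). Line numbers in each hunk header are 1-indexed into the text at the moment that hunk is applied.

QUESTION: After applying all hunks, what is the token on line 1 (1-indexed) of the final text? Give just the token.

Hunk 1: at line 3 remove [sfajd,toima] add [mfjve,hln] -> 9 lines: tune bqwf qud ahkzy mfjve hln ishlo wnqo iuwgq
Hunk 2: at line 3 remove [mfjve,hln,ishlo] add [dain] -> 7 lines: tune bqwf qud ahkzy dain wnqo iuwgq
Hunk 3: at line 2 remove [ahkzy,dain] add [qbf] -> 6 lines: tune bqwf qud qbf wnqo iuwgq
Hunk 4: at line 1 remove [qud,qbf] add [jbu,nrrg] -> 6 lines: tune bqwf jbu nrrg wnqo iuwgq
Hunk 5: at line 4 remove [wnqo] add [wsl,mob,qsn] -> 8 lines: tune bqwf jbu nrrg wsl mob qsn iuwgq
Hunk 6: at line 2 remove [jbu,nrrg,wsl] add [uapni,xwotv] -> 7 lines: tune bqwf uapni xwotv mob qsn iuwgq
Final line 1: tune

Answer: tune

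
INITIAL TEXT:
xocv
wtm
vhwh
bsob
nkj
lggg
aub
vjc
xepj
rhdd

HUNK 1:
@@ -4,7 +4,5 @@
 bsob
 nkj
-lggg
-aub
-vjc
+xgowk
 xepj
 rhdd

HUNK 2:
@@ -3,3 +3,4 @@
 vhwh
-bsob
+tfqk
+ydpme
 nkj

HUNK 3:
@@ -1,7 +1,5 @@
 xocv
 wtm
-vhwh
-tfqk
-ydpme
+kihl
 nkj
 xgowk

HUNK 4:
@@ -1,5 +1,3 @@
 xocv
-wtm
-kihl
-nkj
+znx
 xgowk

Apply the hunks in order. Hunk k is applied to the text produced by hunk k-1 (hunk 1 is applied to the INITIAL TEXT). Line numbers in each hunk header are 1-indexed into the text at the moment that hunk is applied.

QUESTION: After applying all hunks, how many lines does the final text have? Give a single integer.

Answer: 5

Derivation:
Hunk 1: at line 4 remove [lggg,aub,vjc] add [xgowk] -> 8 lines: xocv wtm vhwh bsob nkj xgowk xepj rhdd
Hunk 2: at line 3 remove [bsob] add [tfqk,ydpme] -> 9 lines: xocv wtm vhwh tfqk ydpme nkj xgowk xepj rhdd
Hunk 3: at line 1 remove [vhwh,tfqk,ydpme] add [kihl] -> 7 lines: xocv wtm kihl nkj xgowk xepj rhdd
Hunk 4: at line 1 remove [wtm,kihl,nkj] add [znx] -> 5 lines: xocv znx xgowk xepj rhdd
Final line count: 5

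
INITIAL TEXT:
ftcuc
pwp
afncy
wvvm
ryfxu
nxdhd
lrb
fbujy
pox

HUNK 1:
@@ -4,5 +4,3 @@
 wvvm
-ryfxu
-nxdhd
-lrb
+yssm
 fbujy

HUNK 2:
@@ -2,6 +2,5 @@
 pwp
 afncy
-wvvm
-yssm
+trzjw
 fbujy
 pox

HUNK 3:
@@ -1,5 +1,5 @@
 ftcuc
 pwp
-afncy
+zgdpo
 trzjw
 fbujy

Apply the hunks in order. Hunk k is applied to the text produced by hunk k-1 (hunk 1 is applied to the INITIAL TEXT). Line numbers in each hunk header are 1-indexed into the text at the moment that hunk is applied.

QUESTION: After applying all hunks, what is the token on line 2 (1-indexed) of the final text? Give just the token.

Hunk 1: at line 4 remove [ryfxu,nxdhd,lrb] add [yssm] -> 7 lines: ftcuc pwp afncy wvvm yssm fbujy pox
Hunk 2: at line 2 remove [wvvm,yssm] add [trzjw] -> 6 lines: ftcuc pwp afncy trzjw fbujy pox
Hunk 3: at line 1 remove [afncy] add [zgdpo] -> 6 lines: ftcuc pwp zgdpo trzjw fbujy pox
Final line 2: pwp

Answer: pwp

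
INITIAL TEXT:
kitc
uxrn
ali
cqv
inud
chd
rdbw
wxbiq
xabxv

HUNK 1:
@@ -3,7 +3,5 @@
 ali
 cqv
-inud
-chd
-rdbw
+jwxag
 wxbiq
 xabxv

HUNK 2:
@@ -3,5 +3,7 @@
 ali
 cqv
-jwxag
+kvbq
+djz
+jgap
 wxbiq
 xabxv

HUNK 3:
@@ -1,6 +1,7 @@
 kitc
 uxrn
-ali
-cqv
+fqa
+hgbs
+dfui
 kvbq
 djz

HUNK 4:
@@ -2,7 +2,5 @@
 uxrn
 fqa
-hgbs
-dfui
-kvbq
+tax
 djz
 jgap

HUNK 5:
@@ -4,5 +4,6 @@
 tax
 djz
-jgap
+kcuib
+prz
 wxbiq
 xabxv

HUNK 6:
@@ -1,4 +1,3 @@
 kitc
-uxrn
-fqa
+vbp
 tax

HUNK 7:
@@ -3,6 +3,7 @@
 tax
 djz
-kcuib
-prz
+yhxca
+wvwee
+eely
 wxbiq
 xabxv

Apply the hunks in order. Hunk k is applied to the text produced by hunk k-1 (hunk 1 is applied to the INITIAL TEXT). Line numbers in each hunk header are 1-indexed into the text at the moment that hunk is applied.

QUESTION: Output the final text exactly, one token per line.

Answer: kitc
vbp
tax
djz
yhxca
wvwee
eely
wxbiq
xabxv

Derivation:
Hunk 1: at line 3 remove [inud,chd,rdbw] add [jwxag] -> 7 lines: kitc uxrn ali cqv jwxag wxbiq xabxv
Hunk 2: at line 3 remove [jwxag] add [kvbq,djz,jgap] -> 9 lines: kitc uxrn ali cqv kvbq djz jgap wxbiq xabxv
Hunk 3: at line 1 remove [ali,cqv] add [fqa,hgbs,dfui] -> 10 lines: kitc uxrn fqa hgbs dfui kvbq djz jgap wxbiq xabxv
Hunk 4: at line 2 remove [hgbs,dfui,kvbq] add [tax] -> 8 lines: kitc uxrn fqa tax djz jgap wxbiq xabxv
Hunk 5: at line 4 remove [jgap] add [kcuib,prz] -> 9 lines: kitc uxrn fqa tax djz kcuib prz wxbiq xabxv
Hunk 6: at line 1 remove [uxrn,fqa] add [vbp] -> 8 lines: kitc vbp tax djz kcuib prz wxbiq xabxv
Hunk 7: at line 3 remove [kcuib,prz] add [yhxca,wvwee,eely] -> 9 lines: kitc vbp tax djz yhxca wvwee eely wxbiq xabxv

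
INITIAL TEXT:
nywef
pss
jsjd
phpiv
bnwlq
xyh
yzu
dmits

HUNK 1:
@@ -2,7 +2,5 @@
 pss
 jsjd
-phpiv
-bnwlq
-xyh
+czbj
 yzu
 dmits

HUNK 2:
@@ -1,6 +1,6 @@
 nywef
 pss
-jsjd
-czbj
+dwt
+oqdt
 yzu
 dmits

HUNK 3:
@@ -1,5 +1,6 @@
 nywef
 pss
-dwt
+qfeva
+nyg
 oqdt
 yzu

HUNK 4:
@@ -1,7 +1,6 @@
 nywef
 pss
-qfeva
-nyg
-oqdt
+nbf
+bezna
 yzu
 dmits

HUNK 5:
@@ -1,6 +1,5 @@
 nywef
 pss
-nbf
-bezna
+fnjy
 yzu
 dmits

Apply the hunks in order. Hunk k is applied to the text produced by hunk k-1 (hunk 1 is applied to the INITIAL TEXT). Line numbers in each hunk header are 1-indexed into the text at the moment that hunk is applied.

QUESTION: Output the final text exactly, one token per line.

Answer: nywef
pss
fnjy
yzu
dmits

Derivation:
Hunk 1: at line 2 remove [phpiv,bnwlq,xyh] add [czbj] -> 6 lines: nywef pss jsjd czbj yzu dmits
Hunk 2: at line 1 remove [jsjd,czbj] add [dwt,oqdt] -> 6 lines: nywef pss dwt oqdt yzu dmits
Hunk 3: at line 1 remove [dwt] add [qfeva,nyg] -> 7 lines: nywef pss qfeva nyg oqdt yzu dmits
Hunk 4: at line 1 remove [qfeva,nyg,oqdt] add [nbf,bezna] -> 6 lines: nywef pss nbf bezna yzu dmits
Hunk 5: at line 1 remove [nbf,bezna] add [fnjy] -> 5 lines: nywef pss fnjy yzu dmits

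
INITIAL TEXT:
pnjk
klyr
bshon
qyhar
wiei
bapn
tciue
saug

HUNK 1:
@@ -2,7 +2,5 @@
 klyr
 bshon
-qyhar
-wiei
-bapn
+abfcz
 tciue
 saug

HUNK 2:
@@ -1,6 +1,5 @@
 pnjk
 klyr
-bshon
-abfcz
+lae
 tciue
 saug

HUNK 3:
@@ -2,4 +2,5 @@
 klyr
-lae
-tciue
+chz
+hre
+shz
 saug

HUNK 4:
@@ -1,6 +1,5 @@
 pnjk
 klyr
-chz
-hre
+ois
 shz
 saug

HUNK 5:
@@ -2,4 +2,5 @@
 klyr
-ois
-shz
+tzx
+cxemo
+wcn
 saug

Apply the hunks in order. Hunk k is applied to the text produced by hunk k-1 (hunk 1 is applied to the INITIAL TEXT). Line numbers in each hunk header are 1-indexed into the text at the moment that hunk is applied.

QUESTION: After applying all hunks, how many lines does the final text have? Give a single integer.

Hunk 1: at line 2 remove [qyhar,wiei,bapn] add [abfcz] -> 6 lines: pnjk klyr bshon abfcz tciue saug
Hunk 2: at line 1 remove [bshon,abfcz] add [lae] -> 5 lines: pnjk klyr lae tciue saug
Hunk 3: at line 2 remove [lae,tciue] add [chz,hre,shz] -> 6 lines: pnjk klyr chz hre shz saug
Hunk 4: at line 1 remove [chz,hre] add [ois] -> 5 lines: pnjk klyr ois shz saug
Hunk 5: at line 2 remove [ois,shz] add [tzx,cxemo,wcn] -> 6 lines: pnjk klyr tzx cxemo wcn saug
Final line count: 6

Answer: 6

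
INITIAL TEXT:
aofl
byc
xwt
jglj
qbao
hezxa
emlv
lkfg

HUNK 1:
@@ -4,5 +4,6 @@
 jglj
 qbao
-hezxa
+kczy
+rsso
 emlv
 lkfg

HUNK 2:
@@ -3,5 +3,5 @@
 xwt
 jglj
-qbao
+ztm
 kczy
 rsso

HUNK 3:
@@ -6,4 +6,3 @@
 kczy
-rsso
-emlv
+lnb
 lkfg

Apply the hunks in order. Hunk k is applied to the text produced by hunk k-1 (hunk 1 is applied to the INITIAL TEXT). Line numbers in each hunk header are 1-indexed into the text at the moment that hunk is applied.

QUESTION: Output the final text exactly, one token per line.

Answer: aofl
byc
xwt
jglj
ztm
kczy
lnb
lkfg

Derivation:
Hunk 1: at line 4 remove [hezxa] add [kczy,rsso] -> 9 lines: aofl byc xwt jglj qbao kczy rsso emlv lkfg
Hunk 2: at line 3 remove [qbao] add [ztm] -> 9 lines: aofl byc xwt jglj ztm kczy rsso emlv lkfg
Hunk 3: at line 6 remove [rsso,emlv] add [lnb] -> 8 lines: aofl byc xwt jglj ztm kczy lnb lkfg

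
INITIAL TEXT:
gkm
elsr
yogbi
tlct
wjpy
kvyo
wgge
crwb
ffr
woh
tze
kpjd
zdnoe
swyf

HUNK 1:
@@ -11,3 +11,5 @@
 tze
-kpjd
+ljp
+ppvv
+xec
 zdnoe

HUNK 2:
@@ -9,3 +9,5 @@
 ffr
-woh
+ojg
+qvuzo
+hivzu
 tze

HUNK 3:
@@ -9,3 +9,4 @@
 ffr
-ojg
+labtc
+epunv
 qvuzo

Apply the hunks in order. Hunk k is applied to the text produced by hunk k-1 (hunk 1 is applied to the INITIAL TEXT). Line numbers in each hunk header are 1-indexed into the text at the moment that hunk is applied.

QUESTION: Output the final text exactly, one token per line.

Hunk 1: at line 11 remove [kpjd] add [ljp,ppvv,xec] -> 16 lines: gkm elsr yogbi tlct wjpy kvyo wgge crwb ffr woh tze ljp ppvv xec zdnoe swyf
Hunk 2: at line 9 remove [woh] add [ojg,qvuzo,hivzu] -> 18 lines: gkm elsr yogbi tlct wjpy kvyo wgge crwb ffr ojg qvuzo hivzu tze ljp ppvv xec zdnoe swyf
Hunk 3: at line 9 remove [ojg] add [labtc,epunv] -> 19 lines: gkm elsr yogbi tlct wjpy kvyo wgge crwb ffr labtc epunv qvuzo hivzu tze ljp ppvv xec zdnoe swyf

Answer: gkm
elsr
yogbi
tlct
wjpy
kvyo
wgge
crwb
ffr
labtc
epunv
qvuzo
hivzu
tze
ljp
ppvv
xec
zdnoe
swyf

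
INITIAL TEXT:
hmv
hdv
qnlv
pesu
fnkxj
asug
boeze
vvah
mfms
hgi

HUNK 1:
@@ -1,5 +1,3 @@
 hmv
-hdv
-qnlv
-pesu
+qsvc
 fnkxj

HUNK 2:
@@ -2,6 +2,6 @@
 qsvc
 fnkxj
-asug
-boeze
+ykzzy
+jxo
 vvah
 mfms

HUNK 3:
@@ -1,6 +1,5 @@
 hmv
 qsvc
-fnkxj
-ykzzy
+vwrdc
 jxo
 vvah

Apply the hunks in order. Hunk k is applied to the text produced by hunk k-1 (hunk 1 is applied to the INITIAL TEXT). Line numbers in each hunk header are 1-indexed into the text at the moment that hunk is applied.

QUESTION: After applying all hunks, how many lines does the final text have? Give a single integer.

Hunk 1: at line 1 remove [hdv,qnlv,pesu] add [qsvc] -> 8 lines: hmv qsvc fnkxj asug boeze vvah mfms hgi
Hunk 2: at line 2 remove [asug,boeze] add [ykzzy,jxo] -> 8 lines: hmv qsvc fnkxj ykzzy jxo vvah mfms hgi
Hunk 3: at line 1 remove [fnkxj,ykzzy] add [vwrdc] -> 7 lines: hmv qsvc vwrdc jxo vvah mfms hgi
Final line count: 7

Answer: 7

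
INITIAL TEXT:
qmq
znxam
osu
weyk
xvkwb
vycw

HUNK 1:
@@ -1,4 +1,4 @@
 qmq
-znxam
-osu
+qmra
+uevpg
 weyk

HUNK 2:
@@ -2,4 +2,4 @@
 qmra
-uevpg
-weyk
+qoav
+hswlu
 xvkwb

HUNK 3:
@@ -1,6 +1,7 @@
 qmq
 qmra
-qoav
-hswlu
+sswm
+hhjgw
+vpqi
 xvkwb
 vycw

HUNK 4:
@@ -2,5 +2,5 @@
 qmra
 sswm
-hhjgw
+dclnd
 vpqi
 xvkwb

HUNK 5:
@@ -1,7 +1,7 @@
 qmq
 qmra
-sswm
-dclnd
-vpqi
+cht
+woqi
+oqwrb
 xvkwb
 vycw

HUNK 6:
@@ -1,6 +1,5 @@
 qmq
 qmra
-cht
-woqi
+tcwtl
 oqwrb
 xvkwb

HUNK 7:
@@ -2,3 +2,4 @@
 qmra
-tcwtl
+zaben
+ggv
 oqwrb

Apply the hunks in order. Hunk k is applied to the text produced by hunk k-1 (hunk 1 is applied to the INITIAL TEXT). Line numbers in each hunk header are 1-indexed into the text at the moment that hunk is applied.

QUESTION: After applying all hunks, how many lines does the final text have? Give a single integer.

Answer: 7

Derivation:
Hunk 1: at line 1 remove [znxam,osu] add [qmra,uevpg] -> 6 lines: qmq qmra uevpg weyk xvkwb vycw
Hunk 2: at line 2 remove [uevpg,weyk] add [qoav,hswlu] -> 6 lines: qmq qmra qoav hswlu xvkwb vycw
Hunk 3: at line 1 remove [qoav,hswlu] add [sswm,hhjgw,vpqi] -> 7 lines: qmq qmra sswm hhjgw vpqi xvkwb vycw
Hunk 4: at line 2 remove [hhjgw] add [dclnd] -> 7 lines: qmq qmra sswm dclnd vpqi xvkwb vycw
Hunk 5: at line 1 remove [sswm,dclnd,vpqi] add [cht,woqi,oqwrb] -> 7 lines: qmq qmra cht woqi oqwrb xvkwb vycw
Hunk 6: at line 1 remove [cht,woqi] add [tcwtl] -> 6 lines: qmq qmra tcwtl oqwrb xvkwb vycw
Hunk 7: at line 2 remove [tcwtl] add [zaben,ggv] -> 7 lines: qmq qmra zaben ggv oqwrb xvkwb vycw
Final line count: 7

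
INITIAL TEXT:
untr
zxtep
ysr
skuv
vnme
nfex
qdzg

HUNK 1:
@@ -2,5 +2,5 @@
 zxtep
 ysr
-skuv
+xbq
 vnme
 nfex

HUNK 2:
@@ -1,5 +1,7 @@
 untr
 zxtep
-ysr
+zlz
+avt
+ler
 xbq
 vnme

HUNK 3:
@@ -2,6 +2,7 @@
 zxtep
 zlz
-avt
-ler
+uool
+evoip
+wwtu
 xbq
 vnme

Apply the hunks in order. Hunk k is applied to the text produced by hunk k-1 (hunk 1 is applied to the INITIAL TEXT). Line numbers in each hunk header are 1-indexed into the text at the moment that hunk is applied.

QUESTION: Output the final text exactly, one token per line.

Hunk 1: at line 2 remove [skuv] add [xbq] -> 7 lines: untr zxtep ysr xbq vnme nfex qdzg
Hunk 2: at line 1 remove [ysr] add [zlz,avt,ler] -> 9 lines: untr zxtep zlz avt ler xbq vnme nfex qdzg
Hunk 3: at line 2 remove [avt,ler] add [uool,evoip,wwtu] -> 10 lines: untr zxtep zlz uool evoip wwtu xbq vnme nfex qdzg

Answer: untr
zxtep
zlz
uool
evoip
wwtu
xbq
vnme
nfex
qdzg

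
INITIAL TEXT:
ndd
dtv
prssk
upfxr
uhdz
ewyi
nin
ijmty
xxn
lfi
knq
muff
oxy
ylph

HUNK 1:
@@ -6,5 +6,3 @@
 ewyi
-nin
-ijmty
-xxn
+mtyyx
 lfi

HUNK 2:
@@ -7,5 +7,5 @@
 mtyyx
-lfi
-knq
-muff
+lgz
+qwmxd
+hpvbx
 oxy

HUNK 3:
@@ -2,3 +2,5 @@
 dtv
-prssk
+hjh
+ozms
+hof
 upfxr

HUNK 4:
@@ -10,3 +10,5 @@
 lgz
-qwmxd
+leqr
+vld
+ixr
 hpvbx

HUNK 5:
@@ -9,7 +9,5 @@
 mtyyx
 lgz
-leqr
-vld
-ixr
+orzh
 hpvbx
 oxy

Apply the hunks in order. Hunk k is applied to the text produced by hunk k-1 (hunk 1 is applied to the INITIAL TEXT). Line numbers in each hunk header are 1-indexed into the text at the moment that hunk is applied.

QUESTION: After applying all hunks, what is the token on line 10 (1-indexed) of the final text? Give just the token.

Answer: lgz

Derivation:
Hunk 1: at line 6 remove [nin,ijmty,xxn] add [mtyyx] -> 12 lines: ndd dtv prssk upfxr uhdz ewyi mtyyx lfi knq muff oxy ylph
Hunk 2: at line 7 remove [lfi,knq,muff] add [lgz,qwmxd,hpvbx] -> 12 lines: ndd dtv prssk upfxr uhdz ewyi mtyyx lgz qwmxd hpvbx oxy ylph
Hunk 3: at line 2 remove [prssk] add [hjh,ozms,hof] -> 14 lines: ndd dtv hjh ozms hof upfxr uhdz ewyi mtyyx lgz qwmxd hpvbx oxy ylph
Hunk 4: at line 10 remove [qwmxd] add [leqr,vld,ixr] -> 16 lines: ndd dtv hjh ozms hof upfxr uhdz ewyi mtyyx lgz leqr vld ixr hpvbx oxy ylph
Hunk 5: at line 9 remove [leqr,vld,ixr] add [orzh] -> 14 lines: ndd dtv hjh ozms hof upfxr uhdz ewyi mtyyx lgz orzh hpvbx oxy ylph
Final line 10: lgz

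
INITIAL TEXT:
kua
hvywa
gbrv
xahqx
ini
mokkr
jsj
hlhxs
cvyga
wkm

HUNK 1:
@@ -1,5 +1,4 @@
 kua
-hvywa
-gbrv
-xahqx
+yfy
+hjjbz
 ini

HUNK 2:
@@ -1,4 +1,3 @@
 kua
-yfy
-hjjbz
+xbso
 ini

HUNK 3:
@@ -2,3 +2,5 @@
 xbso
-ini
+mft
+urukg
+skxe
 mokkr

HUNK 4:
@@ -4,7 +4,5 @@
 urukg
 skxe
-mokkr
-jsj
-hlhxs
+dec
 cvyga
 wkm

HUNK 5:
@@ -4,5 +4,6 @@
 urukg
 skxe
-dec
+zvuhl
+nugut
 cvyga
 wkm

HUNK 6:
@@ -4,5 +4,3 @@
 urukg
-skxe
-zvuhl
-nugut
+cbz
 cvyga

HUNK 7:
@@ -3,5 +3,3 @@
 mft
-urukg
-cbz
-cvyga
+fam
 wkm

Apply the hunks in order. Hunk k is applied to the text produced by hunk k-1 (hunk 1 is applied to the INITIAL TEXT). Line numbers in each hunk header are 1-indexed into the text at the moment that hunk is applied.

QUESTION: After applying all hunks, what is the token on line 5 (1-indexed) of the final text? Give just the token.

Hunk 1: at line 1 remove [hvywa,gbrv,xahqx] add [yfy,hjjbz] -> 9 lines: kua yfy hjjbz ini mokkr jsj hlhxs cvyga wkm
Hunk 2: at line 1 remove [yfy,hjjbz] add [xbso] -> 8 lines: kua xbso ini mokkr jsj hlhxs cvyga wkm
Hunk 3: at line 2 remove [ini] add [mft,urukg,skxe] -> 10 lines: kua xbso mft urukg skxe mokkr jsj hlhxs cvyga wkm
Hunk 4: at line 4 remove [mokkr,jsj,hlhxs] add [dec] -> 8 lines: kua xbso mft urukg skxe dec cvyga wkm
Hunk 5: at line 4 remove [dec] add [zvuhl,nugut] -> 9 lines: kua xbso mft urukg skxe zvuhl nugut cvyga wkm
Hunk 6: at line 4 remove [skxe,zvuhl,nugut] add [cbz] -> 7 lines: kua xbso mft urukg cbz cvyga wkm
Hunk 7: at line 3 remove [urukg,cbz,cvyga] add [fam] -> 5 lines: kua xbso mft fam wkm
Final line 5: wkm

Answer: wkm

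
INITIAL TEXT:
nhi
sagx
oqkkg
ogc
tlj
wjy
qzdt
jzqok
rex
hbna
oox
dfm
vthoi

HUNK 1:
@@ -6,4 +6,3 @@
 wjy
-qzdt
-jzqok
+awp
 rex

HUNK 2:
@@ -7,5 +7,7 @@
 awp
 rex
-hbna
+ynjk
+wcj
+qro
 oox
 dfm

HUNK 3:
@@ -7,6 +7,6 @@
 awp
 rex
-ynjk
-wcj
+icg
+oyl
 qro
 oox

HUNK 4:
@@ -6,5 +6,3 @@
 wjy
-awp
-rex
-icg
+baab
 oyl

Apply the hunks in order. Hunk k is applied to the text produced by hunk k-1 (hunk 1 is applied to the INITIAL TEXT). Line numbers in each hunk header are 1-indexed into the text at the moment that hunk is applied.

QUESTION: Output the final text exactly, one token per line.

Answer: nhi
sagx
oqkkg
ogc
tlj
wjy
baab
oyl
qro
oox
dfm
vthoi

Derivation:
Hunk 1: at line 6 remove [qzdt,jzqok] add [awp] -> 12 lines: nhi sagx oqkkg ogc tlj wjy awp rex hbna oox dfm vthoi
Hunk 2: at line 7 remove [hbna] add [ynjk,wcj,qro] -> 14 lines: nhi sagx oqkkg ogc tlj wjy awp rex ynjk wcj qro oox dfm vthoi
Hunk 3: at line 7 remove [ynjk,wcj] add [icg,oyl] -> 14 lines: nhi sagx oqkkg ogc tlj wjy awp rex icg oyl qro oox dfm vthoi
Hunk 4: at line 6 remove [awp,rex,icg] add [baab] -> 12 lines: nhi sagx oqkkg ogc tlj wjy baab oyl qro oox dfm vthoi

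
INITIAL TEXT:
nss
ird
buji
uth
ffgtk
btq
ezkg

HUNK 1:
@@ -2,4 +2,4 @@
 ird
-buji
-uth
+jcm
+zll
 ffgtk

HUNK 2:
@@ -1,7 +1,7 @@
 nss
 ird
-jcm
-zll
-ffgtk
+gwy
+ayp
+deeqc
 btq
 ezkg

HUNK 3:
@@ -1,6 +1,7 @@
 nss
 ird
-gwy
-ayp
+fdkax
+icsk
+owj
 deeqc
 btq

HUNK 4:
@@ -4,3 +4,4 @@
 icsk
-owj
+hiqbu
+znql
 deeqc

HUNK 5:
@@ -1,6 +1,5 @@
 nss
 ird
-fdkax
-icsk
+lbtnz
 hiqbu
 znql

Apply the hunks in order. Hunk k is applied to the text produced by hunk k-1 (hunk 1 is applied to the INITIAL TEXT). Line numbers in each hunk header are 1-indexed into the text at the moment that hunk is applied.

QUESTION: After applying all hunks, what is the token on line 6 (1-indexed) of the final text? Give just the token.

Hunk 1: at line 2 remove [buji,uth] add [jcm,zll] -> 7 lines: nss ird jcm zll ffgtk btq ezkg
Hunk 2: at line 1 remove [jcm,zll,ffgtk] add [gwy,ayp,deeqc] -> 7 lines: nss ird gwy ayp deeqc btq ezkg
Hunk 3: at line 1 remove [gwy,ayp] add [fdkax,icsk,owj] -> 8 lines: nss ird fdkax icsk owj deeqc btq ezkg
Hunk 4: at line 4 remove [owj] add [hiqbu,znql] -> 9 lines: nss ird fdkax icsk hiqbu znql deeqc btq ezkg
Hunk 5: at line 1 remove [fdkax,icsk] add [lbtnz] -> 8 lines: nss ird lbtnz hiqbu znql deeqc btq ezkg
Final line 6: deeqc

Answer: deeqc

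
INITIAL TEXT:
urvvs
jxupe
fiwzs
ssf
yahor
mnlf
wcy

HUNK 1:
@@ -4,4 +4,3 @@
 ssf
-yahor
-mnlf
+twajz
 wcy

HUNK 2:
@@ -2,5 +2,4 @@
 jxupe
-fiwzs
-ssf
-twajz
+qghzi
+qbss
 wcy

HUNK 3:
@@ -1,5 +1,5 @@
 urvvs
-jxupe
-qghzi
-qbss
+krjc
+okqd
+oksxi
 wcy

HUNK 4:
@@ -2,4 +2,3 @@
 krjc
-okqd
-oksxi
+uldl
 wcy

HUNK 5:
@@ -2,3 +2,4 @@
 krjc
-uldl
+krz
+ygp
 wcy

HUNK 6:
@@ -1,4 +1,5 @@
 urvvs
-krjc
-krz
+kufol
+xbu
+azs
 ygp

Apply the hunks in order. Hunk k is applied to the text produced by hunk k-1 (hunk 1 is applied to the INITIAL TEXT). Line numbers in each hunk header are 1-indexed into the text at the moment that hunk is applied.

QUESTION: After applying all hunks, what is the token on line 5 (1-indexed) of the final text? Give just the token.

Answer: ygp

Derivation:
Hunk 1: at line 4 remove [yahor,mnlf] add [twajz] -> 6 lines: urvvs jxupe fiwzs ssf twajz wcy
Hunk 2: at line 2 remove [fiwzs,ssf,twajz] add [qghzi,qbss] -> 5 lines: urvvs jxupe qghzi qbss wcy
Hunk 3: at line 1 remove [jxupe,qghzi,qbss] add [krjc,okqd,oksxi] -> 5 lines: urvvs krjc okqd oksxi wcy
Hunk 4: at line 2 remove [okqd,oksxi] add [uldl] -> 4 lines: urvvs krjc uldl wcy
Hunk 5: at line 2 remove [uldl] add [krz,ygp] -> 5 lines: urvvs krjc krz ygp wcy
Hunk 6: at line 1 remove [krjc,krz] add [kufol,xbu,azs] -> 6 lines: urvvs kufol xbu azs ygp wcy
Final line 5: ygp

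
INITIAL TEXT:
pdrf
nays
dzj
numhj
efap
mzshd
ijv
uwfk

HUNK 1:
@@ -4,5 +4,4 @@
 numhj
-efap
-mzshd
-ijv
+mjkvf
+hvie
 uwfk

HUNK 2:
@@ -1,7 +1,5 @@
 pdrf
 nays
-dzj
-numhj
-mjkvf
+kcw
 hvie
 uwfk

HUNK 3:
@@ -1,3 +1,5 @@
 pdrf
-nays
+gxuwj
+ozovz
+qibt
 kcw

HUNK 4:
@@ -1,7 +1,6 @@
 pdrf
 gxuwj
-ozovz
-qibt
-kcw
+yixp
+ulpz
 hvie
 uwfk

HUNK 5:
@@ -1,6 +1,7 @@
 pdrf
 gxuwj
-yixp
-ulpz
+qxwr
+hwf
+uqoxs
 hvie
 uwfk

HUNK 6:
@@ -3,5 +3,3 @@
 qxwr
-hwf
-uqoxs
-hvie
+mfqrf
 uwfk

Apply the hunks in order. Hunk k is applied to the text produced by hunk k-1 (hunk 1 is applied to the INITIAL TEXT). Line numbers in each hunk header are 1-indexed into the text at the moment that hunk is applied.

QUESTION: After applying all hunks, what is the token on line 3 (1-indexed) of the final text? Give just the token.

Answer: qxwr

Derivation:
Hunk 1: at line 4 remove [efap,mzshd,ijv] add [mjkvf,hvie] -> 7 lines: pdrf nays dzj numhj mjkvf hvie uwfk
Hunk 2: at line 1 remove [dzj,numhj,mjkvf] add [kcw] -> 5 lines: pdrf nays kcw hvie uwfk
Hunk 3: at line 1 remove [nays] add [gxuwj,ozovz,qibt] -> 7 lines: pdrf gxuwj ozovz qibt kcw hvie uwfk
Hunk 4: at line 1 remove [ozovz,qibt,kcw] add [yixp,ulpz] -> 6 lines: pdrf gxuwj yixp ulpz hvie uwfk
Hunk 5: at line 1 remove [yixp,ulpz] add [qxwr,hwf,uqoxs] -> 7 lines: pdrf gxuwj qxwr hwf uqoxs hvie uwfk
Hunk 6: at line 3 remove [hwf,uqoxs,hvie] add [mfqrf] -> 5 lines: pdrf gxuwj qxwr mfqrf uwfk
Final line 3: qxwr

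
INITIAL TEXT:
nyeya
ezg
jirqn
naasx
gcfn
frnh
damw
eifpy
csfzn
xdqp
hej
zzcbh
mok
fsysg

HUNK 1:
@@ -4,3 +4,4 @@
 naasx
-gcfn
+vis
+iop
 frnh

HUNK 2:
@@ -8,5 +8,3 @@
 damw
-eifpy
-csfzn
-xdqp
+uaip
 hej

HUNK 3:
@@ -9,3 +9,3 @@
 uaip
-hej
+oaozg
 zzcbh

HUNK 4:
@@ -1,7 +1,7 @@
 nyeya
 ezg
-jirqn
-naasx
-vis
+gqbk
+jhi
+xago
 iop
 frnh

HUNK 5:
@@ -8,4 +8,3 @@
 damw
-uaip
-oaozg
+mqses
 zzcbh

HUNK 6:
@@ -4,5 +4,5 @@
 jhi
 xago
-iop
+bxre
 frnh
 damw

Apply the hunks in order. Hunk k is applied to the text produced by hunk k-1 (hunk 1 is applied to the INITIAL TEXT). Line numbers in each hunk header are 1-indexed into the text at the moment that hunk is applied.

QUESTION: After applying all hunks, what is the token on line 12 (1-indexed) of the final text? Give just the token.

Hunk 1: at line 4 remove [gcfn] add [vis,iop] -> 15 lines: nyeya ezg jirqn naasx vis iop frnh damw eifpy csfzn xdqp hej zzcbh mok fsysg
Hunk 2: at line 8 remove [eifpy,csfzn,xdqp] add [uaip] -> 13 lines: nyeya ezg jirqn naasx vis iop frnh damw uaip hej zzcbh mok fsysg
Hunk 3: at line 9 remove [hej] add [oaozg] -> 13 lines: nyeya ezg jirqn naasx vis iop frnh damw uaip oaozg zzcbh mok fsysg
Hunk 4: at line 1 remove [jirqn,naasx,vis] add [gqbk,jhi,xago] -> 13 lines: nyeya ezg gqbk jhi xago iop frnh damw uaip oaozg zzcbh mok fsysg
Hunk 5: at line 8 remove [uaip,oaozg] add [mqses] -> 12 lines: nyeya ezg gqbk jhi xago iop frnh damw mqses zzcbh mok fsysg
Hunk 6: at line 4 remove [iop] add [bxre] -> 12 lines: nyeya ezg gqbk jhi xago bxre frnh damw mqses zzcbh mok fsysg
Final line 12: fsysg

Answer: fsysg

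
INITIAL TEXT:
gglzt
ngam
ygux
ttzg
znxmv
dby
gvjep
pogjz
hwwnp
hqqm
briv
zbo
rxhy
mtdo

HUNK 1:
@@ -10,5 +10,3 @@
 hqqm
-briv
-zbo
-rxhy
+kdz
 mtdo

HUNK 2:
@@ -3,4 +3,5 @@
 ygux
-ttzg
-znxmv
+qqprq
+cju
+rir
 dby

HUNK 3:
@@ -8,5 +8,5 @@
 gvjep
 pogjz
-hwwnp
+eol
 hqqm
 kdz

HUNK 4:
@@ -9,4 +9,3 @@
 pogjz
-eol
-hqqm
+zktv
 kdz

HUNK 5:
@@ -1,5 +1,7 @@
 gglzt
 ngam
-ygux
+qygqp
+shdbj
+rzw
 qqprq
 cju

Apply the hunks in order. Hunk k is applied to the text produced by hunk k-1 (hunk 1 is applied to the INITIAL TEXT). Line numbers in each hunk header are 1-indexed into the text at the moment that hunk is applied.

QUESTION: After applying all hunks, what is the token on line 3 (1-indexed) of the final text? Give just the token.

Answer: qygqp

Derivation:
Hunk 1: at line 10 remove [briv,zbo,rxhy] add [kdz] -> 12 lines: gglzt ngam ygux ttzg znxmv dby gvjep pogjz hwwnp hqqm kdz mtdo
Hunk 2: at line 3 remove [ttzg,znxmv] add [qqprq,cju,rir] -> 13 lines: gglzt ngam ygux qqprq cju rir dby gvjep pogjz hwwnp hqqm kdz mtdo
Hunk 3: at line 8 remove [hwwnp] add [eol] -> 13 lines: gglzt ngam ygux qqprq cju rir dby gvjep pogjz eol hqqm kdz mtdo
Hunk 4: at line 9 remove [eol,hqqm] add [zktv] -> 12 lines: gglzt ngam ygux qqprq cju rir dby gvjep pogjz zktv kdz mtdo
Hunk 5: at line 1 remove [ygux] add [qygqp,shdbj,rzw] -> 14 lines: gglzt ngam qygqp shdbj rzw qqprq cju rir dby gvjep pogjz zktv kdz mtdo
Final line 3: qygqp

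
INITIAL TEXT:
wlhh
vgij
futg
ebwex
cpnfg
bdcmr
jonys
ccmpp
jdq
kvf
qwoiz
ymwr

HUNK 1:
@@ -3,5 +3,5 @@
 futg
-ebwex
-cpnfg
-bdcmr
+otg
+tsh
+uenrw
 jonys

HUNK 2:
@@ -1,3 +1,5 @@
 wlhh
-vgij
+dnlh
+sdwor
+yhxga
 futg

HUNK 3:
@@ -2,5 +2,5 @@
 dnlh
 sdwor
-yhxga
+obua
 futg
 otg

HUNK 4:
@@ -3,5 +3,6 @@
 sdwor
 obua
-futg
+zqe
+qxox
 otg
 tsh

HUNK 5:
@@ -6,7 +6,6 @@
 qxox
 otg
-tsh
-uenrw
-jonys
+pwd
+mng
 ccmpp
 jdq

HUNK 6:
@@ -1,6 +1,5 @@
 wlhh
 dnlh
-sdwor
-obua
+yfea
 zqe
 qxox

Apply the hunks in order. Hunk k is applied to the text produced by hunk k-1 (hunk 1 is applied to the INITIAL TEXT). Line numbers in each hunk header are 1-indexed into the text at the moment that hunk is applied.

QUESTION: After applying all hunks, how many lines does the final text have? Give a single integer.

Answer: 13

Derivation:
Hunk 1: at line 3 remove [ebwex,cpnfg,bdcmr] add [otg,tsh,uenrw] -> 12 lines: wlhh vgij futg otg tsh uenrw jonys ccmpp jdq kvf qwoiz ymwr
Hunk 2: at line 1 remove [vgij] add [dnlh,sdwor,yhxga] -> 14 lines: wlhh dnlh sdwor yhxga futg otg tsh uenrw jonys ccmpp jdq kvf qwoiz ymwr
Hunk 3: at line 2 remove [yhxga] add [obua] -> 14 lines: wlhh dnlh sdwor obua futg otg tsh uenrw jonys ccmpp jdq kvf qwoiz ymwr
Hunk 4: at line 3 remove [futg] add [zqe,qxox] -> 15 lines: wlhh dnlh sdwor obua zqe qxox otg tsh uenrw jonys ccmpp jdq kvf qwoiz ymwr
Hunk 5: at line 6 remove [tsh,uenrw,jonys] add [pwd,mng] -> 14 lines: wlhh dnlh sdwor obua zqe qxox otg pwd mng ccmpp jdq kvf qwoiz ymwr
Hunk 6: at line 1 remove [sdwor,obua] add [yfea] -> 13 lines: wlhh dnlh yfea zqe qxox otg pwd mng ccmpp jdq kvf qwoiz ymwr
Final line count: 13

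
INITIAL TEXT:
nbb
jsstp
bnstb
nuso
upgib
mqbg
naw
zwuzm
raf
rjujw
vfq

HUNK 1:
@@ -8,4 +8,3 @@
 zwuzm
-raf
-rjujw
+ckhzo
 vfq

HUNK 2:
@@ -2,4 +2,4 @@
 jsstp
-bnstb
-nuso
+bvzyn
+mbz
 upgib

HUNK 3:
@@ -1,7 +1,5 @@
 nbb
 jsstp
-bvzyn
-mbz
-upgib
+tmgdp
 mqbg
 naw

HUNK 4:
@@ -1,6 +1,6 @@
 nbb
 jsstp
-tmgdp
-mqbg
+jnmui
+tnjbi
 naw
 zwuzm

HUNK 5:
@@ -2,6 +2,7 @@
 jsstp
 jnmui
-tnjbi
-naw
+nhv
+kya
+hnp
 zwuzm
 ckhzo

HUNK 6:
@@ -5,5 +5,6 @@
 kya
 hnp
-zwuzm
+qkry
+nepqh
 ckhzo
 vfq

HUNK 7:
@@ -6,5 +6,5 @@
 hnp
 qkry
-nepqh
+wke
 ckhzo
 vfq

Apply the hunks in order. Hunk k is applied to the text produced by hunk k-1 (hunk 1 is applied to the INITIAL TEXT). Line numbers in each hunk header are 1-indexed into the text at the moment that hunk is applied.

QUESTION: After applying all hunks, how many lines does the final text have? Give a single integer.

Hunk 1: at line 8 remove [raf,rjujw] add [ckhzo] -> 10 lines: nbb jsstp bnstb nuso upgib mqbg naw zwuzm ckhzo vfq
Hunk 2: at line 2 remove [bnstb,nuso] add [bvzyn,mbz] -> 10 lines: nbb jsstp bvzyn mbz upgib mqbg naw zwuzm ckhzo vfq
Hunk 3: at line 1 remove [bvzyn,mbz,upgib] add [tmgdp] -> 8 lines: nbb jsstp tmgdp mqbg naw zwuzm ckhzo vfq
Hunk 4: at line 1 remove [tmgdp,mqbg] add [jnmui,tnjbi] -> 8 lines: nbb jsstp jnmui tnjbi naw zwuzm ckhzo vfq
Hunk 5: at line 2 remove [tnjbi,naw] add [nhv,kya,hnp] -> 9 lines: nbb jsstp jnmui nhv kya hnp zwuzm ckhzo vfq
Hunk 6: at line 5 remove [zwuzm] add [qkry,nepqh] -> 10 lines: nbb jsstp jnmui nhv kya hnp qkry nepqh ckhzo vfq
Hunk 7: at line 6 remove [nepqh] add [wke] -> 10 lines: nbb jsstp jnmui nhv kya hnp qkry wke ckhzo vfq
Final line count: 10

Answer: 10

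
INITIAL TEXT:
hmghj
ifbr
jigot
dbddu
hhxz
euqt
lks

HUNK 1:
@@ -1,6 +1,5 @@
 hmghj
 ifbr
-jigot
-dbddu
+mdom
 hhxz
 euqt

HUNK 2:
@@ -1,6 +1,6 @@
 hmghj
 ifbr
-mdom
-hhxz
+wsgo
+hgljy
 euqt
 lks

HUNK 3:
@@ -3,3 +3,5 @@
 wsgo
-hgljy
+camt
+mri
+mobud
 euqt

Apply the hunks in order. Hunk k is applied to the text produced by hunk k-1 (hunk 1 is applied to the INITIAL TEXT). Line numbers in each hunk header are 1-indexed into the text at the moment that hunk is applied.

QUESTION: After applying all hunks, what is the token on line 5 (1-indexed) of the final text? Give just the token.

Answer: mri

Derivation:
Hunk 1: at line 1 remove [jigot,dbddu] add [mdom] -> 6 lines: hmghj ifbr mdom hhxz euqt lks
Hunk 2: at line 1 remove [mdom,hhxz] add [wsgo,hgljy] -> 6 lines: hmghj ifbr wsgo hgljy euqt lks
Hunk 3: at line 3 remove [hgljy] add [camt,mri,mobud] -> 8 lines: hmghj ifbr wsgo camt mri mobud euqt lks
Final line 5: mri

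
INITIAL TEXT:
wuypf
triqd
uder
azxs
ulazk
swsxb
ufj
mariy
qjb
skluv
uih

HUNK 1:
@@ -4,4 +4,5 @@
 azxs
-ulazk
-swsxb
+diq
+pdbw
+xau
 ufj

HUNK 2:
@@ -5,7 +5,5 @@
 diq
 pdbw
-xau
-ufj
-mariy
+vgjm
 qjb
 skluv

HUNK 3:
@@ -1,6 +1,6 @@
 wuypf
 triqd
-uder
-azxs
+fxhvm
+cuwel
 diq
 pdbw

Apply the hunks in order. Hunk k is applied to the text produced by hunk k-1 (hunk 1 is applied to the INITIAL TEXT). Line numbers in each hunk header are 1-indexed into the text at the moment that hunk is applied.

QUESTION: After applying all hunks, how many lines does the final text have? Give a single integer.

Answer: 10

Derivation:
Hunk 1: at line 4 remove [ulazk,swsxb] add [diq,pdbw,xau] -> 12 lines: wuypf triqd uder azxs diq pdbw xau ufj mariy qjb skluv uih
Hunk 2: at line 5 remove [xau,ufj,mariy] add [vgjm] -> 10 lines: wuypf triqd uder azxs diq pdbw vgjm qjb skluv uih
Hunk 3: at line 1 remove [uder,azxs] add [fxhvm,cuwel] -> 10 lines: wuypf triqd fxhvm cuwel diq pdbw vgjm qjb skluv uih
Final line count: 10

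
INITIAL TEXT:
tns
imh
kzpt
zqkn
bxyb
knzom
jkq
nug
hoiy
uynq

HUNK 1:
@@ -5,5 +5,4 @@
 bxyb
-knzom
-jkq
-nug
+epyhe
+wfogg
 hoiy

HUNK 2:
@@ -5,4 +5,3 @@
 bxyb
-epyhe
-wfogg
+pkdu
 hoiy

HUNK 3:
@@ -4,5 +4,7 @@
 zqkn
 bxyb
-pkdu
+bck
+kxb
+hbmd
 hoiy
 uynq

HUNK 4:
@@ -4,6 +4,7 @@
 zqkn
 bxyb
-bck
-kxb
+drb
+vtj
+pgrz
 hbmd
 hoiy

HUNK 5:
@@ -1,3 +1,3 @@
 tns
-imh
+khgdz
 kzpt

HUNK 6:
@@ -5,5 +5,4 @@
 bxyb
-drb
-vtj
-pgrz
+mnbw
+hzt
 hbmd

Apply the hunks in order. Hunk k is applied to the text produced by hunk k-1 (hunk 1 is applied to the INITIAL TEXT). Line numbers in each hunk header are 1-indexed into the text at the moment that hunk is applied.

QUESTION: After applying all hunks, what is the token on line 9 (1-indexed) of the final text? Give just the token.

Hunk 1: at line 5 remove [knzom,jkq,nug] add [epyhe,wfogg] -> 9 lines: tns imh kzpt zqkn bxyb epyhe wfogg hoiy uynq
Hunk 2: at line 5 remove [epyhe,wfogg] add [pkdu] -> 8 lines: tns imh kzpt zqkn bxyb pkdu hoiy uynq
Hunk 3: at line 4 remove [pkdu] add [bck,kxb,hbmd] -> 10 lines: tns imh kzpt zqkn bxyb bck kxb hbmd hoiy uynq
Hunk 4: at line 4 remove [bck,kxb] add [drb,vtj,pgrz] -> 11 lines: tns imh kzpt zqkn bxyb drb vtj pgrz hbmd hoiy uynq
Hunk 5: at line 1 remove [imh] add [khgdz] -> 11 lines: tns khgdz kzpt zqkn bxyb drb vtj pgrz hbmd hoiy uynq
Hunk 6: at line 5 remove [drb,vtj,pgrz] add [mnbw,hzt] -> 10 lines: tns khgdz kzpt zqkn bxyb mnbw hzt hbmd hoiy uynq
Final line 9: hoiy

Answer: hoiy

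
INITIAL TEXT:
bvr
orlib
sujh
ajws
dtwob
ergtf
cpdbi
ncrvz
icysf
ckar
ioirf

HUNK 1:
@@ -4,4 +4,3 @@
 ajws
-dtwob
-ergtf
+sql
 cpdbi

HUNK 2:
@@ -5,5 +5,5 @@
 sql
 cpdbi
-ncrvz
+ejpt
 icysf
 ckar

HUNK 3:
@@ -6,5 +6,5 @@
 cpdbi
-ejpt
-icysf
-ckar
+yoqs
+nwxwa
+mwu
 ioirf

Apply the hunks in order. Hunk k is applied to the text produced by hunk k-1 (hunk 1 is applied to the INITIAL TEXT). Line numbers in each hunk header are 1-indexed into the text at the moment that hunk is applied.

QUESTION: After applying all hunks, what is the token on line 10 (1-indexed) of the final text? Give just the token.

Answer: ioirf

Derivation:
Hunk 1: at line 4 remove [dtwob,ergtf] add [sql] -> 10 lines: bvr orlib sujh ajws sql cpdbi ncrvz icysf ckar ioirf
Hunk 2: at line 5 remove [ncrvz] add [ejpt] -> 10 lines: bvr orlib sujh ajws sql cpdbi ejpt icysf ckar ioirf
Hunk 3: at line 6 remove [ejpt,icysf,ckar] add [yoqs,nwxwa,mwu] -> 10 lines: bvr orlib sujh ajws sql cpdbi yoqs nwxwa mwu ioirf
Final line 10: ioirf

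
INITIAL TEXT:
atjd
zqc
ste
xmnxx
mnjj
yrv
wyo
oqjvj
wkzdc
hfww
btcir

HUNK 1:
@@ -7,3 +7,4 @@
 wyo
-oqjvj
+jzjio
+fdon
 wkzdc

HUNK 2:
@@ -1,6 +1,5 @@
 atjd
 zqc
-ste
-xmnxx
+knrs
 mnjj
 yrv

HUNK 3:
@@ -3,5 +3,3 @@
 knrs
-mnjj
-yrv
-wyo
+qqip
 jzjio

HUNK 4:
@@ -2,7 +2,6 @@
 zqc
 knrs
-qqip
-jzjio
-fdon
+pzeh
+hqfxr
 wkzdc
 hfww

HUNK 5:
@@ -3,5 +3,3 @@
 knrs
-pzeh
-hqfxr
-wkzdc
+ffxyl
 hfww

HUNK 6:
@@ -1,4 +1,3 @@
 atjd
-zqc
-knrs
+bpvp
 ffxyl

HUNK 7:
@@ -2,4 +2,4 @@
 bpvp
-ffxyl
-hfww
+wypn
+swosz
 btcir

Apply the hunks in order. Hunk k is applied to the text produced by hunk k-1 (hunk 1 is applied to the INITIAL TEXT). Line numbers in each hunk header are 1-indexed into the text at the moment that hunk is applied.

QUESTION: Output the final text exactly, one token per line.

Answer: atjd
bpvp
wypn
swosz
btcir

Derivation:
Hunk 1: at line 7 remove [oqjvj] add [jzjio,fdon] -> 12 lines: atjd zqc ste xmnxx mnjj yrv wyo jzjio fdon wkzdc hfww btcir
Hunk 2: at line 1 remove [ste,xmnxx] add [knrs] -> 11 lines: atjd zqc knrs mnjj yrv wyo jzjio fdon wkzdc hfww btcir
Hunk 3: at line 3 remove [mnjj,yrv,wyo] add [qqip] -> 9 lines: atjd zqc knrs qqip jzjio fdon wkzdc hfww btcir
Hunk 4: at line 2 remove [qqip,jzjio,fdon] add [pzeh,hqfxr] -> 8 lines: atjd zqc knrs pzeh hqfxr wkzdc hfww btcir
Hunk 5: at line 3 remove [pzeh,hqfxr,wkzdc] add [ffxyl] -> 6 lines: atjd zqc knrs ffxyl hfww btcir
Hunk 6: at line 1 remove [zqc,knrs] add [bpvp] -> 5 lines: atjd bpvp ffxyl hfww btcir
Hunk 7: at line 2 remove [ffxyl,hfww] add [wypn,swosz] -> 5 lines: atjd bpvp wypn swosz btcir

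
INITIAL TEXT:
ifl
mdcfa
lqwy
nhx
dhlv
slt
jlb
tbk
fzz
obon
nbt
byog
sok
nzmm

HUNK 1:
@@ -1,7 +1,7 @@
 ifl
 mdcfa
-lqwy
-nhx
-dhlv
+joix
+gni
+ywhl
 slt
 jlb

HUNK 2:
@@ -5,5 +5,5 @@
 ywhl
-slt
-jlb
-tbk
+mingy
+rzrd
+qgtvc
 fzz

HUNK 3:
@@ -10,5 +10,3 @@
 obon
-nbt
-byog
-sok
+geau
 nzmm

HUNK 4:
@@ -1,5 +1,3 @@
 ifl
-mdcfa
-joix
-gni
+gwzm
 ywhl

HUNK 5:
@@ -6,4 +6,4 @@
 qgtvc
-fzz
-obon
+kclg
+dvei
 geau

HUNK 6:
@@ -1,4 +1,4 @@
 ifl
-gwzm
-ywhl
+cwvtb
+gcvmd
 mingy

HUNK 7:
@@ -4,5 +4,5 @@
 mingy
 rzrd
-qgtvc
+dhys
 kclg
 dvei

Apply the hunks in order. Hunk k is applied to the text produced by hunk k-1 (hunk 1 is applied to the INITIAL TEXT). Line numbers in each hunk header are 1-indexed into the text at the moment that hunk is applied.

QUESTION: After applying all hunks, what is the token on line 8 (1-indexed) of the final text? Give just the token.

Answer: dvei

Derivation:
Hunk 1: at line 1 remove [lqwy,nhx,dhlv] add [joix,gni,ywhl] -> 14 lines: ifl mdcfa joix gni ywhl slt jlb tbk fzz obon nbt byog sok nzmm
Hunk 2: at line 5 remove [slt,jlb,tbk] add [mingy,rzrd,qgtvc] -> 14 lines: ifl mdcfa joix gni ywhl mingy rzrd qgtvc fzz obon nbt byog sok nzmm
Hunk 3: at line 10 remove [nbt,byog,sok] add [geau] -> 12 lines: ifl mdcfa joix gni ywhl mingy rzrd qgtvc fzz obon geau nzmm
Hunk 4: at line 1 remove [mdcfa,joix,gni] add [gwzm] -> 10 lines: ifl gwzm ywhl mingy rzrd qgtvc fzz obon geau nzmm
Hunk 5: at line 6 remove [fzz,obon] add [kclg,dvei] -> 10 lines: ifl gwzm ywhl mingy rzrd qgtvc kclg dvei geau nzmm
Hunk 6: at line 1 remove [gwzm,ywhl] add [cwvtb,gcvmd] -> 10 lines: ifl cwvtb gcvmd mingy rzrd qgtvc kclg dvei geau nzmm
Hunk 7: at line 4 remove [qgtvc] add [dhys] -> 10 lines: ifl cwvtb gcvmd mingy rzrd dhys kclg dvei geau nzmm
Final line 8: dvei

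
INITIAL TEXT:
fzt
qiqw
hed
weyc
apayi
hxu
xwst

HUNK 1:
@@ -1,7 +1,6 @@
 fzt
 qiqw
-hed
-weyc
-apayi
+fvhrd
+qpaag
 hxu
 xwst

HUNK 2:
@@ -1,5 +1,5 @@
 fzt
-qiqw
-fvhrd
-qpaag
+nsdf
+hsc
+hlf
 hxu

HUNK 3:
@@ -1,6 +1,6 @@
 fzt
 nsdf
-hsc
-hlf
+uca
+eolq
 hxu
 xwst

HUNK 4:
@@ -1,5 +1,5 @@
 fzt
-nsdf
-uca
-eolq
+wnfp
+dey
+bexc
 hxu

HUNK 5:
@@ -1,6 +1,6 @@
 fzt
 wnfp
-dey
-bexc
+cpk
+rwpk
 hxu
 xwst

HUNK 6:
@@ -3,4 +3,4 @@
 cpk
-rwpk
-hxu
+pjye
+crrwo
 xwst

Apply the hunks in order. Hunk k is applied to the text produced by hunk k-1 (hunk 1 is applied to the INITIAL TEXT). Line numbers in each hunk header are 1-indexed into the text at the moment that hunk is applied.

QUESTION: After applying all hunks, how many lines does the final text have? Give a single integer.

Answer: 6

Derivation:
Hunk 1: at line 1 remove [hed,weyc,apayi] add [fvhrd,qpaag] -> 6 lines: fzt qiqw fvhrd qpaag hxu xwst
Hunk 2: at line 1 remove [qiqw,fvhrd,qpaag] add [nsdf,hsc,hlf] -> 6 lines: fzt nsdf hsc hlf hxu xwst
Hunk 3: at line 1 remove [hsc,hlf] add [uca,eolq] -> 6 lines: fzt nsdf uca eolq hxu xwst
Hunk 4: at line 1 remove [nsdf,uca,eolq] add [wnfp,dey,bexc] -> 6 lines: fzt wnfp dey bexc hxu xwst
Hunk 5: at line 1 remove [dey,bexc] add [cpk,rwpk] -> 6 lines: fzt wnfp cpk rwpk hxu xwst
Hunk 6: at line 3 remove [rwpk,hxu] add [pjye,crrwo] -> 6 lines: fzt wnfp cpk pjye crrwo xwst
Final line count: 6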